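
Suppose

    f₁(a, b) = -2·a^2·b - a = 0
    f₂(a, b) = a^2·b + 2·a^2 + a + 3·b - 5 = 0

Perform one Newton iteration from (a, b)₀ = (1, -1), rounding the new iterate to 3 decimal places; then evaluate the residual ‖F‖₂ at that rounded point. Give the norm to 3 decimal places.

At (1, -1): F = (1.000, -6.000).
Jacobian J = [[-4·a·b - 1, -2·a^2], [2·a·b + 4·a + 1, a^2 + 3]].
At the point, J = [[3.000, -2.000], [3.000, 4.000]] (det J = 18.000).
Solving J·Δ = −F gives Δ = (0.444, 1.167).
Then the next iterate is (a, b)₁ = (1.444, 0.167).
Re-evaluating at (1.444, 0.167): F = (-2.14044, 1.46349), so ‖F‖₂ = 2.593.

2.593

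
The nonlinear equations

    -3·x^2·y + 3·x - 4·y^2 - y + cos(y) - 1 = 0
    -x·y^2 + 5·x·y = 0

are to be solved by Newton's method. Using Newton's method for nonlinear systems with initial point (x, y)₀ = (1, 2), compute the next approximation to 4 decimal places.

(0.1152, 1.3088)

At (1, 2): F = (-22.416147, 6.0000).
Jacobian J = [[-6·x·y + 3, -3·x^2 - 8·y - sin(y) - 1], [-y^2 + 5·y, -2·x·y + 5·x]].
At the point, J = [[-9.0000, -20.909297], [6.0000, 1.0000]] (det J = 116.455785).
Solving J·Δ = −F gives Δ = (-0.8848, -0.6912).
Then the next iterate is (x, y)₁ = (0.1152, 1.3088).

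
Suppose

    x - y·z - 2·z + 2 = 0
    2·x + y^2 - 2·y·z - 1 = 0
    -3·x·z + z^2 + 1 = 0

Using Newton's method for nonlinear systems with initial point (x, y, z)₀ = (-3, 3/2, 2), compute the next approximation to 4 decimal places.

At (-3, 3/2, 2): F = (-8.0000, -10.7500, 23.0000).
Jacobian J = [[1, -z, -y - 2], [2, 2·y - 2·z, -2·y], [-3·z, 0, -3·x + 2·z]].
At the point, J = [[1.0000, -2.0000, -3.5000], [2.0000, -1.0000, -3.0000], [-6.0000, 0.0000, 13.0000]] (det J = 24.0000).
Solving J·Δ = −F gives Δ = (4.9167, -2.4167, 0.5000).
Then the next iterate is (x, y, z)₁ = (1.9167, -0.9167, 2.5000).

(1.9167, -0.9167, 2.5000)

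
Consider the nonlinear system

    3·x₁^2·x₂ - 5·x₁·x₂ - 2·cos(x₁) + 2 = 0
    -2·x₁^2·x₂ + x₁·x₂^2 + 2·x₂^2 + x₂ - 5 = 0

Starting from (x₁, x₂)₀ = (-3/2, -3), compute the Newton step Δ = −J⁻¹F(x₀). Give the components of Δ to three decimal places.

At (-3/2, -3): F = (-40.89147, 10.000).
Jacobian J = [[6·x₁·x₂ - 5·x₂ + 2·sin(x₁), 3·x₁^2 - 5·x₁], [-4·x₁·x₂ + x₂^2, -2·x₁^2 + 2·x₁·x₂ + 4·x₂ + 1]].
At the point, J = [[40.00501, 14.250], [-9.000, -6.500]] (det J = -131.78257).
Solving J·Δ = −F gives Δ = (0.936, 0.243).

(0.936, 0.243)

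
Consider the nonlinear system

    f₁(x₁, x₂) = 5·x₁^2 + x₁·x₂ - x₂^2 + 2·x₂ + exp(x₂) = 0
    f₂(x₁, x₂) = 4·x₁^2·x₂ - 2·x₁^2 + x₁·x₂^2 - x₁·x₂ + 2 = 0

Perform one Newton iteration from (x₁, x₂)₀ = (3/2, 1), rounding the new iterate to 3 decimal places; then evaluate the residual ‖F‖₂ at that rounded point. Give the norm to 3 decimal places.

At (3/2, 1): F = (16.46828, 6.500).
Jacobian J = [[10·x₁ + x₂, x₁ - 2·x₂ + exp(x₂) + 2], [8·x₁·x₂ - 4·x₁ + x₂^2 - x₂, 4·x₁^2 + 2·x₁·x₂ - x₁]].
At the point, J = [[16.000, 4.21828], [6.000, 10.500]] (det J = 142.69031).
Solving J·Δ = −F gives Δ = (-1.020, -0.036).
Then the next iterate is (x₁, x₂)₁ = (0.480, 0.964).
Re-evaluating at (0.480, 0.964): F = (5.23559, 2.41096), so ‖F‖₂ = 5.764.

5.764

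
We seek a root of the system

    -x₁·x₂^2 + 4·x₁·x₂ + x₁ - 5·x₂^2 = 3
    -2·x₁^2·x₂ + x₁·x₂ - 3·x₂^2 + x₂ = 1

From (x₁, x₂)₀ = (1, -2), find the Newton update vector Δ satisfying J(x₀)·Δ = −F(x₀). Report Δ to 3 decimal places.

(-0.147, 1.157)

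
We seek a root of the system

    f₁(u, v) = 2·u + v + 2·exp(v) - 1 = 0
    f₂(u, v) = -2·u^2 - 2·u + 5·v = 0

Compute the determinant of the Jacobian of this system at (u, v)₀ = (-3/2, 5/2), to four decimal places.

-91.4600

J = [[2, 2·exp(v) + 1], [-4·u - 2, 5]].
At the point, J = [[2.0000, 25.364988], [4.0000, 5.0000]].
det J = -91.4600.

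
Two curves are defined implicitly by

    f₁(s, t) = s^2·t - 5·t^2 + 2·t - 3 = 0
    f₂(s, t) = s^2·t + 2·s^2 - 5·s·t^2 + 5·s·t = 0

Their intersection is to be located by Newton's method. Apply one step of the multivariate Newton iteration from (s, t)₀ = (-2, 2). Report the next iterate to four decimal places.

(-1.7956, 1.0975)

At (-2, 2): F = (-11.0000, 36.0000).
Jacobian J = [[2·s·t, s^2 - 10·t + 2], [2·s·t + 4·s - 5·t^2 + 5·t, s^2 - 10·s·t + 5·s]].
At the point, J = [[-8.0000, -14.0000], [-26.0000, 34.0000]] (det J = -636.0000).
Solving J·Δ = −F gives Δ = (0.2044, -0.9025).
Then the next iterate is (s, t)₁ = (-1.7956, 1.0975).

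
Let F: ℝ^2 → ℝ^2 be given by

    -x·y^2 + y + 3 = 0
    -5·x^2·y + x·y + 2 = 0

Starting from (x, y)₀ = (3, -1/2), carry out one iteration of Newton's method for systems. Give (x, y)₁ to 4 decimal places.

At (3, -1/2): F = (1.7500, 23.0000).
Jacobian J = [[-y^2, -2·x·y + 1], [-10·x·y + y, -5·x^2 + x]].
At the point, J = [[-0.2500, 4.0000], [14.5000, -42.0000]] (det J = -47.5000).
Solving J·Δ = −F gives Δ = (-3.4842, -0.6553).
Then the next iterate is (x, y)₁ = (-0.4842, -1.1553).

(-0.4842, -1.1553)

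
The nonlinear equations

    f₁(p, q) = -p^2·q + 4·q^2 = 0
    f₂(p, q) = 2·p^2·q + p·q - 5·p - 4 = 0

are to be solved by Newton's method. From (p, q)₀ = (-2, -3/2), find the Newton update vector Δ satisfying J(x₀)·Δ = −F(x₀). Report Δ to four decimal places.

(-0.8077, 1.2404)

At (-2, -3/2): F = (15.0000, -3.0000).
Jacobian J = [[-2·p·q, -p^2 + 8·q], [4·p·q + q - 5, 2·p^2 + p]].
At the point, J = [[-6.0000, -16.0000], [5.5000, 6.0000]] (det J = 52.0000).
Solving J·Δ = −F gives Δ = (-0.8077, 1.2404).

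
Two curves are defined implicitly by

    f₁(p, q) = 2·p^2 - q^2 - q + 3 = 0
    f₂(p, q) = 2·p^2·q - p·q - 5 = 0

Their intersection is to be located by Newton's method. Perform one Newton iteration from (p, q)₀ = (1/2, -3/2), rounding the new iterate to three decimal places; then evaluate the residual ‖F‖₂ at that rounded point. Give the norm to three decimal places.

18.743

At (1/2, -3/2): F = (2.750, -5.000).
Jacobian J = [[4·p, -2·q - 1], [4·p·q - q, 2·p^2 - p]].
At the point, J = [[2.000, 2.000], [-1.500, 0.000]] (det J = 3.000).
Solving J·Δ = −F gives Δ = (-3.333, 1.958).
Then the next iterate is (p, q)₁ = (-2.833, 0.458).
Re-evaluating at (-2.833, 0.458): F = (18.38401, 3.64923), so ‖F‖₂ = 18.743.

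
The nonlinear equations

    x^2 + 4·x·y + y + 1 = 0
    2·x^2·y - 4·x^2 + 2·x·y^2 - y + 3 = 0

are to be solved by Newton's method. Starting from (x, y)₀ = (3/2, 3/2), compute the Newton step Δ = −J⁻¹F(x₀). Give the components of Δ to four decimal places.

(-1.2733, -0.3272)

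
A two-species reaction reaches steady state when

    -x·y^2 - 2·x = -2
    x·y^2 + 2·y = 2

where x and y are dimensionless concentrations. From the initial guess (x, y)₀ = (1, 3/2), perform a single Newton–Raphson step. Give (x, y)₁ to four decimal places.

(0.8966, 0.8966)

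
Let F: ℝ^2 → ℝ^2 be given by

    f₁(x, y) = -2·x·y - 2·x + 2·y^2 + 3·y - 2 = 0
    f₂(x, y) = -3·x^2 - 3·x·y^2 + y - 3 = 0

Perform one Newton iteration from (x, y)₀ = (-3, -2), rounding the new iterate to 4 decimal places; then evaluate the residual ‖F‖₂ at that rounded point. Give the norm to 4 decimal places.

At (-3, -2): F = (-6.0000, 4.0000).
Jacobian J = [[-2·y - 2, -2·x + 4·y + 3], [-6·x - 3·y^2, -6·x·y + 1]].
At the point, J = [[2.0000, 1.0000], [6.0000, -35.0000]] (det J = -76.0000).
Solving J·Δ = −F gives Δ = (2.7105, 0.5789).
Then the next iterate is (x, y)₁ = (-0.2895, -1.4211).
Re-evaluating at (-0.2895, -1.4211): F = (-2.468066, -2.918573), so ‖F‖₂ = 3.8222.

3.8222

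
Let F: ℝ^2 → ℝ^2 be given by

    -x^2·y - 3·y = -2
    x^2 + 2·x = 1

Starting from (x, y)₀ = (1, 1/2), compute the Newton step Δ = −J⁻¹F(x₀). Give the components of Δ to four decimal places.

At (1, 1/2): F = (0.0000, 2.0000).
Jacobian J = [[-2·x·y, -x^2 - 3], [2·x + 2, 0]].
At the point, J = [[-1.0000, -4.0000], [4.0000, 0.0000]] (det J = 16.0000).
Solving J·Δ = −F gives Δ = (-0.5000, 0.1250).

(-0.5000, 0.1250)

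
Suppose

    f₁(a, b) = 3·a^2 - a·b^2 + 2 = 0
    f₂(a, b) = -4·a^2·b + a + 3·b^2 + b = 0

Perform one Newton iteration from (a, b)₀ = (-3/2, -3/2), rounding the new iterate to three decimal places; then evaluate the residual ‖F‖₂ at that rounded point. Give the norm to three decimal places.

At (-3/2, -3/2): F = (12.125, 17.250).
Jacobian J = [[6·a - b^2, -2·a·b], [-8·a·b + 1, -4·a^2 + 6·b + 1]].
At the point, J = [[-11.250, -4.500], [-17.000, -17.000]] (det J = 114.750).
Solving J·Δ = −F gives Δ = (1.120, -0.105).
Then the next iterate is (a, b)₁ = (-0.380, -1.605).
Re-evaluating at (-0.380, -1.605): F = (3.41209, 6.67012), so ‖F‖₂ = 7.492.

7.492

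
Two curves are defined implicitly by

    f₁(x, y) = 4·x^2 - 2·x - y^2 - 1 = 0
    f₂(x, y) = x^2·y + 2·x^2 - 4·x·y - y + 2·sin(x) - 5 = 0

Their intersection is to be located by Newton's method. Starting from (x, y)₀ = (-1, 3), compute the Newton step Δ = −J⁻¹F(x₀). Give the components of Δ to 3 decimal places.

At (-1, 3): F = (-4.000, 7.31706).
Jacobian J = [[8·x - 2, -2·y], [2·x·y + 4·x - 4·y + 2·cos(x), x^2 - 4·x - 1]].
At the point, J = [[-10.000, -6.000], [-20.91940, 4.000]] (det J = -165.51637).
Solving J·Δ = −F gives Δ = (0.169, -0.948).

(0.169, -0.948)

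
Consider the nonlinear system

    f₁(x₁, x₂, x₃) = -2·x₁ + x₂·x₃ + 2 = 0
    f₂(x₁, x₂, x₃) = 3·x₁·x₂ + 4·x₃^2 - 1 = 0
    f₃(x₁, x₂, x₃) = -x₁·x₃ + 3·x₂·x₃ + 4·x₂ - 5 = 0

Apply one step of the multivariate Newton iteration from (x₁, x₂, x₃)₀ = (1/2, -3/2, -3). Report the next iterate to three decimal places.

At (1/2, -3/2, -3): F = (5.500, 32.750, 4.000).
Jacobian J = [[-2, x₃, x₂], [3·x₂, 3·x₁, 8·x₃], [-x₃, 3·x₃ + 4, -x₁ + 3·x₂]].
At the point, J = [[-2.000, -3.000, -1.500], [-4.500, 1.500, -24.000], [3.000, -5.000, -5.000]] (det J = 511.500).
Solving J·Δ = −F gives Δ = (1.271, 0.410, 1.152).
Then the next iterate is (x₁, x₂, x₃)₁ = (1.771, -1.090, -1.848).

(1.771, -1.090, -1.848)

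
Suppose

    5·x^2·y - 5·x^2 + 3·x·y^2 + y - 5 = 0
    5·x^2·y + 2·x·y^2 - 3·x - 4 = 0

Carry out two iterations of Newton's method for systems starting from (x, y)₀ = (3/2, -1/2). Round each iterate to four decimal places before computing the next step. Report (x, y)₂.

(0.8964, 1.6300)

At (3/2, -1/2): F = (-21.2500, -13.3750).
Jacobian J = [[10·x·y - 10·x + 3·y^2, 5·x^2 + 6·x·y + 1], [10·x·y + 2·y^2 - 3, 5·x^2 + 4·x·y]].
At the point, J = [[-21.7500, 7.7500], [-10.0000, 8.2500]] (det J = -101.9375).
Solving J·Δ = −F gives Δ = (-0.7029, 0.7692).
Then the next iterate is (x, y)₁ = (0.7971, 0.2692).
Round to (0.7971, 0.2692) and repeat: F = (-6.879142, -5.420565), J = [[-5.607801, 5.464318], [-0.709270, 4.035159]].
Δ = (0.0993, 1.3608), so (x, y)₂ = (0.8964, 1.6300).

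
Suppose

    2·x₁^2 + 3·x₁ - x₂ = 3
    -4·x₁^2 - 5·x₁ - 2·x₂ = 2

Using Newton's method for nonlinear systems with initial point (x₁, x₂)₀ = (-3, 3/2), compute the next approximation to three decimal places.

At (-3, 3/2): F = (4.500, -26.000).
Jacobian J = [[4·x₁ + 3, -1], [-8·x₁ - 5, -2]].
At the point, J = [[-9.000, -1.000], [19.000, -2.000]] (det J = 37.000).
Solving J·Δ = −F gives Δ = (0.946, -4.014).
Then the next iterate is (x₁, x₂)₁ = (-2.054, -2.514).

(-2.054, -2.514)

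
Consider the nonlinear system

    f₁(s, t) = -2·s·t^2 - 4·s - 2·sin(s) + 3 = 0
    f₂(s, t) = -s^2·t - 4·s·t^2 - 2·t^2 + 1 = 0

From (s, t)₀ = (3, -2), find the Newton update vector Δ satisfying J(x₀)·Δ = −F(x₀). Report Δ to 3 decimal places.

(-1.804, 0.634)

At (3, -2): F = (-33.28224, -37.000).
Jacobian J = [[-2·t^2 - 2·cos(s) - 4, -4·s·t], [-2·s·t - 4·t^2, -s^2 - 8·s·t - 4·t]].
At the point, J = [[-10.02002, 24.000], [-4.000, 47.000]] (det J = -374.94071).
Solving J·Δ = −F gives Δ = (-1.804, 0.634).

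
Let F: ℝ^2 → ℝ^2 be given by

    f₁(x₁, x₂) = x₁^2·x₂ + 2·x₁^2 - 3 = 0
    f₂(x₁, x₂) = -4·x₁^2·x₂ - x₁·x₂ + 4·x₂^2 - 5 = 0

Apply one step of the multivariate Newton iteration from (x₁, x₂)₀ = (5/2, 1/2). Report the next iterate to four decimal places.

At (5/2, 1/2): F = (12.6250, -17.7500).
Jacobian J = [[2·x₁·x₂ + 4·x₁, x₁^2], [-8·x₁·x₂ - x₂, -4·x₁^2 - x₁ + 8·x₂]].
At the point, J = [[12.5000, 6.2500], [-10.5000, -23.5000]] (det J = -228.1250).
Solving J·Δ = −F gives Δ = (-0.8142, -0.3915).
Then the next iterate is (x₁, x₂)₁ = (1.6858, 0.1085).

(1.6858, 0.1085)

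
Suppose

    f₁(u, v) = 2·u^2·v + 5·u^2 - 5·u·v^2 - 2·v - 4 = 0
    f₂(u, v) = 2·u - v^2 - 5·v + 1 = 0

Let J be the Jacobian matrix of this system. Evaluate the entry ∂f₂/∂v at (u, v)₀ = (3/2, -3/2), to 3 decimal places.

-2.000

∂f₂/∂v = -2·v - 5.
At (3/2, -3/2) this is -2.000.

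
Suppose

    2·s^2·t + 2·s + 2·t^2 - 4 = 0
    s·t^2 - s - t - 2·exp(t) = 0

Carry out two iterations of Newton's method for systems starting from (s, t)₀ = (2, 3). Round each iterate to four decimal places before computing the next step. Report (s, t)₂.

At (2, 3): F = (42.0000, -27.171074).
Jacobian J = [[4·s·t + 2, 2·s^2 + 4·t], [t^2 - 1, 2·s·t - 2·exp(t) - 1]].
At the point, J = [[26.0000, 20.0000], [8.0000, -29.171074]] (det J = -918.447920).
Solving J·Δ = −F gives Δ = (-0.7423, -1.1350).
Then the next iterate is (s, t)₁ = (1.2577, 1.8650).
Round to (1.2577, 1.8650) and repeat: F = (11.371999, -11.660008), J = [[11.382442, 10.623619], [2.478225, -9.220651]].
Δ = (0.1448, -1.2256), so (s, t)₂ = (1.4025, 0.6394).

(1.4025, 0.6394)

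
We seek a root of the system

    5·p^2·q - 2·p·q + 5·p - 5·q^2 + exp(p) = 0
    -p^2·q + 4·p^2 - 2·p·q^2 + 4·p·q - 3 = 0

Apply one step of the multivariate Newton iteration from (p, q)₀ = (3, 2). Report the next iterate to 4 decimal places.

(1.8400, 2.0514)

At (3, 2): F = (93.085537, 15.0000).
Jacobian J = [[10·p·q - 2·q + exp(p) + 5, 5·p^2 - 2·p - 10·q], [-2·p·q + 8·p - 2·q^2 + 4·q, -p^2 - 4·p·q + 4·p]].
At the point, J = [[81.085537, 19.0000], [12.0000, -21.0000]] (det J = -1930.796275).
Solving J·Δ = −F gives Δ = (-1.1600, 0.0514).
Then the next iterate is (p, q)₁ = (1.8400, 2.0514).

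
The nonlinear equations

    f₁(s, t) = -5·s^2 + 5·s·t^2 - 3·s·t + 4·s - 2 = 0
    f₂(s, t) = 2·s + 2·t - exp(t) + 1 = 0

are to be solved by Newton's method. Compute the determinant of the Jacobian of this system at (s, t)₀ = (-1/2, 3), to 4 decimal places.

-786.8492

J = [[-10·s + 5·t^2 - 3·t + 4, 10·s·t - 3·s], [2, -exp(t) + 2]].
At the point, J = [[45.0000, -13.5000], [2.0000, -18.085537]].
det J = -786.8492.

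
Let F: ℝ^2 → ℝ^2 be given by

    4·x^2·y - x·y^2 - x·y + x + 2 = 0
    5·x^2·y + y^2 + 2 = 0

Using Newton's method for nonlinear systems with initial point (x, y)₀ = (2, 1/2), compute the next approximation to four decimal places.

At (2, 1/2): F = (10.5000, 12.2500).
Jacobian J = [[8·x·y - y^2 - y + 1, 4·x^2 - 2·x·y - x], [10·x·y, 5·x^2 + 2·y]].
At the point, J = [[8.2500, 12.0000], [10.0000, 21.0000]] (det J = 53.2500).
Solving J·Δ = −F gives Δ = (-1.3803, 0.0739).
Then the next iterate is (x, y)₁ = (0.6197, 0.5739).

(0.6197, 0.5739)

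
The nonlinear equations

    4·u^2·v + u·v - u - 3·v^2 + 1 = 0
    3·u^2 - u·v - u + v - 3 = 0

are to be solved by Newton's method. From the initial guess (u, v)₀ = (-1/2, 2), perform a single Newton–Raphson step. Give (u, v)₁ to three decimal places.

(-0.498, 1.173)

At (-1/2, 2): F = (-9.500, 1.250).
Jacobian J = [[8·u·v + v - 1, 4·u^2 + u - 6·v], [6·u - v - 1, -u + 1]].
At the point, J = [[-7.000, -11.500], [-6.000, 1.500]] (det J = -79.500).
Solving J·Δ = −F gives Δ = (0.002, -0.827).
Then the next iterate is (u, v)₁ = (-0.498, 1.173).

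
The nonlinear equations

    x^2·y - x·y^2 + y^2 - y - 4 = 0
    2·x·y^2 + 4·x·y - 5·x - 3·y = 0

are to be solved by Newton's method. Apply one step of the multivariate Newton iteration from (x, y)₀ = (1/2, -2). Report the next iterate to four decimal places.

(-0.2462, -0.5538)

At (1/2, -2): F = (-0.5000, 3.5000).
Jacobian J = [[2·x·y - y^2, x^2 - 2·x·y + 2·y - 1], [2·y^2 + 4·y - 5, 4·x·y + 4·x - 3]].
At the point, J = [[-6.0000, -2.7500], [-5.0000, -5.0000]] (det J = 16.2500).
Solving J·Δ = −F gives Δ = (-0.7462, 1.4462).
Then the next iterate is (x, y)₁ = (-0.2462, -0.5538).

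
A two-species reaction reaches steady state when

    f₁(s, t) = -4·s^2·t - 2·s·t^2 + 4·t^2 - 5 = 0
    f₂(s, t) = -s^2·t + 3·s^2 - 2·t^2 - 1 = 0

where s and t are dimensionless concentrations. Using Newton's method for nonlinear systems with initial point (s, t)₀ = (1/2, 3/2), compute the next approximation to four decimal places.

(-0.2354, 0.5035)

At (1/2, 3/2): F = (0.2500, -5.1250).
Jacobian J = [[-8·s·t - 2·t^2, -4·s^2 - 4·s·t + 8·t], [-2·s·t + 6·s, -s^2 - 4·t]].
At the point, J = [[-10.5000, 8.0000], [1.5000, -6.2500]] (det J = 53.6250).
Solving J·Δ = −F gives Δ = (-0.7354, -0.9965).
Then the next iterate is (s, t)₁ = (-0.2354, 0.5035).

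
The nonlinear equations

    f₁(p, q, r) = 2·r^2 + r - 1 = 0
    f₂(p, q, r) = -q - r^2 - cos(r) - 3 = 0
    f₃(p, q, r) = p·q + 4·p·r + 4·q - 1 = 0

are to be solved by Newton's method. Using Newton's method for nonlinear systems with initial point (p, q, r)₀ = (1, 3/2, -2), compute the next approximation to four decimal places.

(-3.3114, -4.3762, -1.2857)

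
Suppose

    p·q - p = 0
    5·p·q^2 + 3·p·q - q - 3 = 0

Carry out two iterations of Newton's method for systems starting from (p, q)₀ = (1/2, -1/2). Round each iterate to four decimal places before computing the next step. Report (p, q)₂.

(-0.0599, -1.2956)

At (1/2, -1/2): F = (-0.7500, -2.6250).
Jacobian J = [[q - 1, p], [5·q^2 + 3·q, 10·p·q + 3·p - 1]].
At the point, J = [[-1.5000, 0.5000], [-0.2500, -2.0000]] (det J = 3.1250).
Solving J·Δ = −F gives Δ = (-0.9000, -1.2000).
Then the next iterate is (p, q)₁ = (-0.4000, -1.7000).
Round to (-0.4000, -1.7000) and repeat: F = (1.0800, -5.0400), J = [[-2.7000, -0.4000], [9.3500, 4.6000]].
Δ = (0.3401, 0.4044), so (p, q)₂ = (-0.0599, -1.2956).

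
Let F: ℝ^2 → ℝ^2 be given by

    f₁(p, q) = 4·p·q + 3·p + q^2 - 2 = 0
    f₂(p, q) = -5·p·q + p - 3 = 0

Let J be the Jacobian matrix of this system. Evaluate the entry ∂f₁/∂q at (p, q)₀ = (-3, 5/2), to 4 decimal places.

∂f₁/∂q = 4·p + 2·q.
At (-3, 5/2) this is -7.0000.

-7.0000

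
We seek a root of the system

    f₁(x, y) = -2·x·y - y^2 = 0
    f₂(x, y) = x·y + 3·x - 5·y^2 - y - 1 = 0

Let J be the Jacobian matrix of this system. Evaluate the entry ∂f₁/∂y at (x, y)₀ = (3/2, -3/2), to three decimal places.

∂f₁/∂y = -2·x - 2·y.
At (3/2, -3/2) this is 0.000.

0.000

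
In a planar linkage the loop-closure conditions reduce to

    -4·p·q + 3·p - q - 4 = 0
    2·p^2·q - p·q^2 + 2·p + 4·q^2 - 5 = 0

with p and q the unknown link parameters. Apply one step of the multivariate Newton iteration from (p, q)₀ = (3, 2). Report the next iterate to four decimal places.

(2.5966, 0.5398)

At (3, 2): F = (-21.0000, 41.0000).
Jacobian J = [[-4·q + 3, -4·p - 1], [4·p·q - q^2 + 2, 2·p^2 - 2·p·q + 8·q]].
At the point, J = [[-5.0000, -13.0000], [22.0000, 22.0000]] (det J = 176.0000).
Solving J·Δ = −F gives Δ = (-0.4034, -1.4602).
Then the next iterate is (p, q)₁ = (2.5966, 0.5398).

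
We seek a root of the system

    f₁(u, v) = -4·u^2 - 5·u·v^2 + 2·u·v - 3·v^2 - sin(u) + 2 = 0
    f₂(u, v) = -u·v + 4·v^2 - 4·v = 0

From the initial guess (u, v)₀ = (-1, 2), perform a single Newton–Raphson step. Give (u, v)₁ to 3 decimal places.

(-1.233, 1.195)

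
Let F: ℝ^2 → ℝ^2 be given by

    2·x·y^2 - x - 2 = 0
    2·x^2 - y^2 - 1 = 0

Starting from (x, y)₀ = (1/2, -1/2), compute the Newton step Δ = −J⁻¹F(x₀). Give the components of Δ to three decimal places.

At (1/2, -1/2): F = (-2.250, -0.750).
Jacobian J = [[2·y^2 - 1, 4·x·y], [4·x, -2·y]].
At the point, J = [[-0.500, -1.000], [2.000, 1.000]] (det J = 1.500).
Solving J·Δ = −F gives Δ = (2.000, -3.250).

(2.000, -3.250)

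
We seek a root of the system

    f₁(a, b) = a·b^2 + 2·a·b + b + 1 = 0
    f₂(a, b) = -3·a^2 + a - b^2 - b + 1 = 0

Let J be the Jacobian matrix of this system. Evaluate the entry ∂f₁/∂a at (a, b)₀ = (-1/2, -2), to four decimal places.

0.0000

∂f₁/∂a = b^2 + 2·b.
At (-1/2, -2) this is 0.0000.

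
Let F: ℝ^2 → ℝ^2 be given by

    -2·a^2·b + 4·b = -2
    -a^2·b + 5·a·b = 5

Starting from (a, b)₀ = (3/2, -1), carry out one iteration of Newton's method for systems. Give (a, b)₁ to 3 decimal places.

At (3/2, -1): F = (2.500, -10.250).
Jacobian J = [[-4·a·b, -2·a^2 + 4], [-2·a·b + 5·b, -a^2 + 5·a]].
At the point, J = [[6.000, -0.500], [-2.000, 5.250]] (det J = 30.500).
Solving J·Δ = −F gives Δ = (-0.262, 1.852).
Then the next iterate is (a, b)₁ = (1.238, 0.852).

(1.238, 0.852)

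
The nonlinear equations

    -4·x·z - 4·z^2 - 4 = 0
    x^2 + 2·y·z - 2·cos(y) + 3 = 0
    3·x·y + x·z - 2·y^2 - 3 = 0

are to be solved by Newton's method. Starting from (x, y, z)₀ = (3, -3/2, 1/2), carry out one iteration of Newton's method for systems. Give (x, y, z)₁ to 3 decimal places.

At (3, -3/2, 1/2): F = (-11.000, 10.35853, -19.500).
Jacobian J = [[-4·z, 0, -4·x - 8·z], [2·x, 2·z + 2·sin(y), 2·y], [3·y + z, 3·x - 4·y, x]].
At the point, J = [[-2.000, 0.000, -16.000], [6.000, -0.99499, -3.000], [-4.000, 15.000, 3.000]] (det J = -1460.35070).
Solving J·Δ = −F gives Δ = (-1.806, 0.911, -0.462).
Then the next iterate is (x, y, z)₁ = (1.194, -0.589, 0.038).

(1.194, -0.589, 0.038)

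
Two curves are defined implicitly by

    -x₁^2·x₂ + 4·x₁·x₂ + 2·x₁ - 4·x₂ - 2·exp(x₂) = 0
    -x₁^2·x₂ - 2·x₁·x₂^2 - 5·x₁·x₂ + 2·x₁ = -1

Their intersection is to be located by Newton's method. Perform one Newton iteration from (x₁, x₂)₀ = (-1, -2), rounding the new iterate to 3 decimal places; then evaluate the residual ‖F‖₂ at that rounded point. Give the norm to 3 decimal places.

At (-1, -2): F = (15.72933, -1.000).
Jacobian J = [[-2·x₁·x₂ + 4·x₂ + 2, -x₁^2 + 4·x₁ - 2·exp(x₂) - 4], [-2·x₁·x₂ - 2·x₂^2 - 5·x₂ + 2, -x₁^2 - 4·x₁·x₂ - 5·x₁]].
At the point, J = [[-10.000, -9.27067], [0.000, -4.000]] (det J = 40.000).
Solving J·Δ = −F gives Δ = (1.805, -0.250).
Then the next iterate is (x₁, x₂)₁ = (0.805, -2.250).
Re-evaluating at (0.805, -2.250): F = (4.61226, 4.97368), so ‖F‖₂ = 6.783.

6.783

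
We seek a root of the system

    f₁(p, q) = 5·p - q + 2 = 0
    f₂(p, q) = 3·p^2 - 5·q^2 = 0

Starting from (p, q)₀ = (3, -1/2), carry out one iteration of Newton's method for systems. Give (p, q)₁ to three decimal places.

At (3, -1/2): F = (17.500, 25.750).
Jacobian J = [[5, -1], [6·p, -10·q]].
At the point, J = [[5.000, -1.000], [18.000, 5.000]] (det J = 43.000).
Solving J·Δ = −F gives Δ = (-2.634, 4.331).
Then the next iterate is (p, q)₁ = (0.366, 3.831).

(0.366, 3.831)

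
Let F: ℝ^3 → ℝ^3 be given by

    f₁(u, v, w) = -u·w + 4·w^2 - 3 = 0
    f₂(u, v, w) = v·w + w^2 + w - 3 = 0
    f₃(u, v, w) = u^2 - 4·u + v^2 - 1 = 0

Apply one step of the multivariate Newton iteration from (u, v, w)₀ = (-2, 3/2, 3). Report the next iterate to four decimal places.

(-0.6081, 0.7950, 1.6606)

At (-2, 3/2, 3): F = (39.0000, 13.5000, 13.2500).
Jacobian J = [[-w, 0, -u + 8·w], [0, w, v + 2·w + 1], [2·u - 4, 2·v, 0]].
At the point, J = [[-3.0000, 0.0000, 26.0000], [0.0000, 3.0000, 8.5000], [-8.0000, 3.0000, 0.0000]] (det J = 700.5000).
Solving J·Δ = −F gives Δ = (1.3919, -0.7050, -1.3394).
Then the next iterate is (u, v, w)₁ = (-0.6081, 0.7950, 1.6606).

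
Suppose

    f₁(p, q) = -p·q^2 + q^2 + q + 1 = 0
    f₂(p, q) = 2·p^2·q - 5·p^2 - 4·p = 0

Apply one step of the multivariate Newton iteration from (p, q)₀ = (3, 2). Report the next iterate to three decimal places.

(1.331, 2.239)

At (3, 2): F = (-5.000, -21.000).
Jacobian J = [[-q^2, -2·p·q + 2·q + 1], [4·p·q - 10·p - 4, 2·p^2]].
At the point, J = [[-4.000, -7.000], [-10.000, 18.000]] (det J = -142.000).
Solving J·Δ = −F gives Δ = (-1.669, 0.239).
Then the next iterate is (p, q)₁ = (1.331, 2.239).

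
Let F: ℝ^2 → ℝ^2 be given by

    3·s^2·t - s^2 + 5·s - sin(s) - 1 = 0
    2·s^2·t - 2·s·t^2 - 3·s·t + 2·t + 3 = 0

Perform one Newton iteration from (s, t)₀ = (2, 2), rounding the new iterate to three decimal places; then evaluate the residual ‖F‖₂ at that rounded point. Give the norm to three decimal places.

8.338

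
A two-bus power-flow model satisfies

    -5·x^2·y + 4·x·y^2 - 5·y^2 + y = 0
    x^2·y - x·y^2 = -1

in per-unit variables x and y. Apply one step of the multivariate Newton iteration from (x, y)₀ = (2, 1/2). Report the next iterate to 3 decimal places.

At (2, 1/2): F = (-8.750, 2.500).
Jacobian J = [[-10·x·y + 4·y^2, -5·x^2 + 8·x·y - 10·y + 1], [2·x·y - y^2, x^2 - 2·x·y]].
At the point, J = [[-9.000, -16.000], [1.750, 2.000]] (det J = 10.000).
Solving J·Δ = −F gives Δ = (-2.250, 0.719).
Then the next iterate is (x, y)₁ = (-0.250, 1.219).

(-0.250, 1.219)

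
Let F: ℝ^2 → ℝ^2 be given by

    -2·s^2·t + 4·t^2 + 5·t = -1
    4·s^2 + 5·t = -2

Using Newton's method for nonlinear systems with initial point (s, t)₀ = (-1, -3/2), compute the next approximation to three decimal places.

(-0.863, -0.980)

At (-1, -3/2): F = (5.500, -1.500).
Jacobian J = [[-4·s·t, -2·s^2 + 8·t + 5], [8·s, 5]].
At the point, J = [[-6.000, -9.000], [-8.000, 5.000]] (det J = -102.000).
Solving J·Δ = −F gives Δ = (0.137, 0.520).
Then the next iterate is (s, t)₁ = (-0.863, -0.980).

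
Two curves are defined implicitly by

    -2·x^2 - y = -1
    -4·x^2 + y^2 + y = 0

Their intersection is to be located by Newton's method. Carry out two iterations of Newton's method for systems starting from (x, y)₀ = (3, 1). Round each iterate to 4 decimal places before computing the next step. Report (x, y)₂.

(0.8381, 0.5619)

At (3, 1): F = (-18.0000, -34.0000).
Jacobian J = [[-4·x, -1], [-8·x, 2·y + 1]].
At the point, J = [[-12.0000, -1.0000], [-24.0000, 3.0000]] (det J = -60.0000).
Solving J·Δ = −F gives Δ = (-1.4667, -0.4000).
Then the next iterate is (x, y)₁ = (1.5333, 0.6000).
Round to (1.5333, 0.6000) and repeat: F = (-4.302018, -8.444036), J = [[-6.1332, -1.0000], [-12.2664, 2.2000]].
Δ = (-0.6952, -0.0381), so (x, y)₂ = (0.8381, 0.5619).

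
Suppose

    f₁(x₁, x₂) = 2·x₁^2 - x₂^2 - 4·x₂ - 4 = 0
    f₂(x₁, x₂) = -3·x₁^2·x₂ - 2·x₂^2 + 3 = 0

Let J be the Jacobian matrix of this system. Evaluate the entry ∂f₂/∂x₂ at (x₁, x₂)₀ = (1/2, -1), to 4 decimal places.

3.2500

∂f₂/∂x₂ = -3·x₁^2 - 4·x₂.
At (1/2, -1) this is 3.2500.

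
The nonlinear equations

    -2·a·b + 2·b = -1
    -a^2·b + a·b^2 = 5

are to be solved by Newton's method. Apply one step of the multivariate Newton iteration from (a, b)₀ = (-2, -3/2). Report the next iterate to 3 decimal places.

At (-2, -3/2): F = (-8.000, -3.500).
Jacobian J = [[-2·b, -2·a + 2], [-2·a·b + b^2, -a^2 + 2·a·b]].
At the point, J = [[3.000, 6.000], [-3.750, 2.000]] (det J = 28.500).
Solving J·Δ = −F gives Δ = (-0.175, 1.421).
Then the next iterate is (a, b)₁ = (-2.175, -0.079).

(-2.175, -0.079)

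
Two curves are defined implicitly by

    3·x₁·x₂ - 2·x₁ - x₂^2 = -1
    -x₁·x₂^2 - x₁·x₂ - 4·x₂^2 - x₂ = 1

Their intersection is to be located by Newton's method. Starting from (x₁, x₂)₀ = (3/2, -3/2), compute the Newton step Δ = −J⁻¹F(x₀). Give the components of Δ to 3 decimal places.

At (3/2, -3/2): F = (-11.000, -9.625).
Jacobian J = [[3·x₂ - 2, 3·x₁ - 2·x₂], [-x₂^2 - x₂, -2·x₁·x₂ - x₁ - 8·x₂ - 1]].
At the point, J = [[-6.500, 7.500], [-0.750, 14.000]] (det J = -85.375).
Solving J·Δ = −F gives Δ = (-0.958, 0.636).

(-0.958, 0.636)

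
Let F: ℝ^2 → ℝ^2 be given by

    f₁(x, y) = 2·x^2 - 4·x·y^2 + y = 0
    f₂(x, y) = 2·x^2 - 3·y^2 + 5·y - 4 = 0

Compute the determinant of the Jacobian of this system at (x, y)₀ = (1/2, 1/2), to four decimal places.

J = [[4·x - 4·y^2, -8·x·y + 1], [4·x, -6·y + 5]].
At the point, J = [[1.0000, -1.0000], [2.0000, 2.0000]].
det J = 4.0000.

4.0000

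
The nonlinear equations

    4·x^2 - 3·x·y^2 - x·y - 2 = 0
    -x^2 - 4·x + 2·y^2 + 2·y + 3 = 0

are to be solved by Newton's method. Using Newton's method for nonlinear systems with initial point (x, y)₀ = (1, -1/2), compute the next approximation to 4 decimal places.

At (1, -1/2): F = (1.7500, -2.5000).
Jacobian J = [[8·x - 3·y^2 - y, -6·x·y - x], [-2·x - 4, 4·y + 2]].
At the point, J = [[7.7500, 2.0000], [-6.0000, 0.0000]] (det J = 12.0000).
Solving J·Δ = −F gives Δ = (-0.4167, 0.7396).
Then the next iterate is (x, y)₁ = (0.5833, 0.2396).

(0.5833, 0.2396)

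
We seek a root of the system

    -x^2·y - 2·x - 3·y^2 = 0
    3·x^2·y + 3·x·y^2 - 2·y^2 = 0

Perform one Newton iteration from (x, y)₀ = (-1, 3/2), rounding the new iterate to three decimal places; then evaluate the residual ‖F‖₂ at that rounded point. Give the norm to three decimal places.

2.318

At (-1, 3/2): F = (-6.250, -6.750).
Jacobian J = [[-2·x·y - 2, -x^2 - 6·y], [6·x·y + 3·y^2, 3·x^2 + 6·x·y - 4·y]].
At the point, J = [[1.000, -10.000], [-2.250, -12.000]] (det J = -34.500).
Solving J·Δ = −F gives Δ = (0.217, -0.603).
Then the next iterate is (x, y)₁ = (-0.783, 0.897).
Re-evaluating at (-0.783, 0.897): F = (-1.39777, -1.84942), so ‖F‖₂ = 2.318.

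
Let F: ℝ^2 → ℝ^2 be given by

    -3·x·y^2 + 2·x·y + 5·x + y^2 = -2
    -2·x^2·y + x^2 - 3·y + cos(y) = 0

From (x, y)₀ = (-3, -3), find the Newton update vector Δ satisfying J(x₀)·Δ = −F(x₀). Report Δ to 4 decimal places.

At (-3, -3): F = (95.0000, 71.010008).
Jacobian J = [[-3·y^2 + 2·y + 5, -6·x·y + 2·x + 2·y], [-4·x·y + 2·x, -2·x^2 - sin(y) - 3]].
At the point, J = [[-28.0000, -66.0000], [-42.0000, -20.858880]] (det J = -2187.951360).
Solving J·Δ = −F gives Δ = (1.2363, 0.9149).

(1.2363, 0.9149)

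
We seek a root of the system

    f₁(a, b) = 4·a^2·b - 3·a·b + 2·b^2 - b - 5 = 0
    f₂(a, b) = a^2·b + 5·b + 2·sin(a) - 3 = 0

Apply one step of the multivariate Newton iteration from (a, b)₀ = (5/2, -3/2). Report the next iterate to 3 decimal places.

At (5/2, -3/2): F = (-25.250, -18.67806).
Jacobian J = [[8·a·b - 3·b, 4·a^2 - 3·a + 4·b - 1], [2·a·b + 2·cos(a), a^2 + 5]].
At the point, J = [[-25.500, 10.500], [-9.10229, 11.250]] (det J = -191.30098).
Solving J·Δ = −F gives Δ = (-0.460, 1.288).
Then the next iterate is (a, b)₁ = (2.040, -0.212).

(2.040, -0.212)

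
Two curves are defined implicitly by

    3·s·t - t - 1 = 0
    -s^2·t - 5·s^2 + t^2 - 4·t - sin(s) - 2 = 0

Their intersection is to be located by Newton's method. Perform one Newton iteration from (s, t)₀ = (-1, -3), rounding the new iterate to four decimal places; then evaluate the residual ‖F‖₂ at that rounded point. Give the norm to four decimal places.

At (-1, -3): F = (11.0000, 17.841471).
Jacobian J = [[3·t, 3·s - 1], [-2·s·t - 10·s - cos(s), -s^2 + 2·t - 4]].
At the point, J = [[-9.0000, -4.0000], [3.459698, -11.0000]] (det J = 112.838791).
Solving J·Δ = −F gives Δ = (0.4399, 1.7603).
Then the next iterate is (s, t)₁ = (-0.5601, -1.2397).
Re-evaluating at (-0.5601, -1.2397): F = (2.322768, 3.847276), so ‖F‖₂ = 4.4941.

4.4941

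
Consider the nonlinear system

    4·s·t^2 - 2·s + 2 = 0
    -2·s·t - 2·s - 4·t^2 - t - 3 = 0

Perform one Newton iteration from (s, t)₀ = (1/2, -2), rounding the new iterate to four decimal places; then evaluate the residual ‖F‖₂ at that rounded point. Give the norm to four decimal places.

At (1/2, -2): F = (9.0000, -16.0000).
Jacobian J = [[4·t^2 - 2, 8·s·t], [-2·t - 2, -2·s - 8·t - 1]].
At the point, J = [[14.0000, -8.0000], [2.0000, 14.0000]] (det J = 212.0000).
Solving J·Δ = −F gives Δ = (0.0094, 1.1415).
Then the next iterate is (s, t)₁ = (0.5094, -0.8585).
Re-evaluating at (0.5094, -0.8585): F = (2.482957, -5.233749), so ‖F‖₂ = 5.7929.

5.7929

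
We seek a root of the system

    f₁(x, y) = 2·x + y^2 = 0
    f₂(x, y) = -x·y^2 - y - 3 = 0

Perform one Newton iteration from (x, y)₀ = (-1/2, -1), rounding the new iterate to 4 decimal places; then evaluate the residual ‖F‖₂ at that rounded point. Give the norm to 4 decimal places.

0.7906

At (-1/2, -1): F = (0.0000, -1.5000).
Jacobian J = [[2, 2·y], [-y^2, -2·x·y - 1]].
At the point, J = [[2.0000, -2.0000], [-1.0000, -2.0000]] (det J = -6.0000).
Solving J·Δ = −F gives Δ = (-0.5000, -0.5000).
Then the next iterate is (x, y)₁ = (-1.0000, -1.5000).
Re-evaluating at (-1.0000, -1.5000): F = (0.2500, 0.7500), so ‖F‖₂ = 0.7906.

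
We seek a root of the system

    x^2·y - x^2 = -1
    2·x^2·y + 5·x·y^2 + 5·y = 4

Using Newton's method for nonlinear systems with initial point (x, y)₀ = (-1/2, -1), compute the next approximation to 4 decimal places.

(-0.9286, 0.4286)

At (-1/2, -1): F = (0.5000, -12.0000).
Jacobian J = [[2·x·y - 2·x, x^2], [4·x·y + 5·y^2, 2·x^2 + 10·x·y + 5]].
At the point, J = [[2.0000, 0.2500], [7.0000, 10.5000]] (det J = 19.2500).
Solving J·Δ = −F gives Δ = (-0.4286, 1.4286).
Then the next iterate is (x, y)₁ = (-0.9286, 0.4286).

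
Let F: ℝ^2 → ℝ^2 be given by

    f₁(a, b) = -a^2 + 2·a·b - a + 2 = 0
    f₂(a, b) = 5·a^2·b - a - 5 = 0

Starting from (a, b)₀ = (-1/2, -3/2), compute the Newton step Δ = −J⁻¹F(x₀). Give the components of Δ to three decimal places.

At (-1/2, -3/2): F = (3.750, -6.375).
Jacobian J = [[-2·a + 2·b - 1, 2·a], [10·a·b - 1, 5·a^2]].
At the point, J = [[-3.000, -1.000], [6.500, 1.250]] (det J = 2.750).
Solving J·Δ = −F gives Δ = (0.614, 1.909).

(0.614, 1.909)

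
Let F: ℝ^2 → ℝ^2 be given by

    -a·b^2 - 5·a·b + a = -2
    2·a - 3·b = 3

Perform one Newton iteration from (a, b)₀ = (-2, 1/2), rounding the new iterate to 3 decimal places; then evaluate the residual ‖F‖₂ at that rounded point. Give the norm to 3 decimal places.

5.769

At (-2, 1/2): F = (5.500, -8.500).
Jacobian J = [[-b^2 - 5·b + 1, -2·a·b - 5·a], [2, -3]].
At the point, J = [[-1.750, 12.000], [2.000, -3.000]] (det J = -18.750).
Solving J·Δ = −F gives Δ = (4.560, 0.207).
Then the next iterate is (a, b)₁ = (2.560, 0.707).
Re-evaluating at (2.560, 0.707): F = (-5.76921, -0.001), so ‖F‖₂ = 5.769.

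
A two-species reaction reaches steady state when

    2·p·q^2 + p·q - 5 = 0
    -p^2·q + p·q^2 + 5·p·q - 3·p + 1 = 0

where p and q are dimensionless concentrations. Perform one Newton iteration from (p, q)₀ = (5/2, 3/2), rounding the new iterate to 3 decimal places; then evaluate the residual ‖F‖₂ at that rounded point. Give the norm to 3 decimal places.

At (5/2, 3/2): F = (10.000, 8.500).
Jacobian J = [[2·q^2 + q, 4·p·q + p], [-2·p·q + q^2 + 5·q - 3, -p^2 + 2·p·q + 5·p]].
At the point, J = [[6.000, 17.500], [-0.750, 13.750]] (det J = 95.625).
Solving J·Δ = −F gives Δ = (0.118, -0.612).
Then the next iterate is (p, q)₁ = (2.618, 0.888).
Re-evaluating at (2.618, 0.888): F = (1.45360, 0.74804), so ‖F‖₂ = 1.635.

1.635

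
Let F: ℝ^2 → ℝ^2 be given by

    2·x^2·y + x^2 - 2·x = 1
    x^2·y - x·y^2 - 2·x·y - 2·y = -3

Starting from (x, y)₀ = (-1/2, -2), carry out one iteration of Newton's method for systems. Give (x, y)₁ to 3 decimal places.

(-0.817, 0.133)

At (-1/2, -2): F = (-0.750, 6.500).
Jacobian J = [[4·x·y + 2·x - 2, 2·x^2], [2·x·y - y^2 - 2·y, x^2 - 2·x·y - 2·x - 2]].
At the point, J = [[1.000, 0.500], [2.000, -2.750]] (det J = -3.750).
Solving J·Δ = −F gives Δ = (-0.317, 2.133).
Then the next iterate is (x, y)₁ = (-0.817, 0.133).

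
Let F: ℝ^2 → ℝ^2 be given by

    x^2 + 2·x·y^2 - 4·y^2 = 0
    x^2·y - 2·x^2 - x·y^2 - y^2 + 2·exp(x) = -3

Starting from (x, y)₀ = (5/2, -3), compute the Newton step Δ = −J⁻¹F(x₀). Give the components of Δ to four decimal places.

(-0.3572, 1.1722)

At (5/2, -3): F = (15.2500, -35.385012).
Jacobian J = [[2·x + 2·y^2, 4·x·y - 8·y], [2·x·y - 4·x - y^2 + 2·exp(x), x^2 - 2·x·y - 2·y]].
At the point, J = [[23.0000, -6.0000], [-9.635012, 27.2500]] (det J = 568.939928).
Solving J·Δ = −F gives Δ = (-0.3572, 1.1722).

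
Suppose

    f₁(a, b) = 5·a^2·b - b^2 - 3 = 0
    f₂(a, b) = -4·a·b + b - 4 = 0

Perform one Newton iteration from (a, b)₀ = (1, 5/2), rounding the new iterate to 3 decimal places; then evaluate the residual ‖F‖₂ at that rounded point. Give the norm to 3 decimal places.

7.429

At (1, 5/2): F = (3.250, -11.500).
Jacobian J = [[10·a·b, 5·a^2 - 2·b], [-4·b, -4·a + 1]].
At the point, J = [[25.000, 0.000], [-10.000, -3.000]] (det J = -75.000).
Solving J·Δ = −F gives Δ = (-0.130, -3.400).
Then the next iterate is (a, b)₁ = (0.870, -0.900).
Re-evaluating at (0.870, -0.900): F = (-7.21605, -1.768), so ‖F‖₂ = 7.429.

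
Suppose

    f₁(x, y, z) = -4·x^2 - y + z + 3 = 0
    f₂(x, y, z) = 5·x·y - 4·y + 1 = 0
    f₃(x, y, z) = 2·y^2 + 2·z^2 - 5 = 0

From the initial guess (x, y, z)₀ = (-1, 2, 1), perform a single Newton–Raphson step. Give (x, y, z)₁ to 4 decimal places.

(-1.5179, -0.4643, 4.6786)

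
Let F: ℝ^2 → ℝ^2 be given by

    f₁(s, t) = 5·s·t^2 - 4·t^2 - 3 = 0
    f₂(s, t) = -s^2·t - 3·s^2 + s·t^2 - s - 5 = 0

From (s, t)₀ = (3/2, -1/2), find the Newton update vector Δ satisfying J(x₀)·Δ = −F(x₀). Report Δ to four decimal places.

(-0.9879, -0.9600)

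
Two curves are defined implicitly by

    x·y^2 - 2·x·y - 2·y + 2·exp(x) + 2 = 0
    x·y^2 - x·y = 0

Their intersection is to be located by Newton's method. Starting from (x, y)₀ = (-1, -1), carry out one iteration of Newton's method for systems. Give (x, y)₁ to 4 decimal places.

(-2.2775, 0.5183)

At (-1, -1): F = (1.735759, -2.0000).
Jacobian J = [[y^2 - 2·y + 2·exp(x), 2·x·y - 2·x - 2], [y^2 - y, 2·x·y - x]].
At the point, J = [[3.735759, 2.0000], [2.0000, 3.0000]] (det J = 7.207277).
Solving J·Δ = −F gives Δ = (-1.2775, 1.5183).
Then the next iterate is (x, y)₁ = (-2.2775, 0.5183).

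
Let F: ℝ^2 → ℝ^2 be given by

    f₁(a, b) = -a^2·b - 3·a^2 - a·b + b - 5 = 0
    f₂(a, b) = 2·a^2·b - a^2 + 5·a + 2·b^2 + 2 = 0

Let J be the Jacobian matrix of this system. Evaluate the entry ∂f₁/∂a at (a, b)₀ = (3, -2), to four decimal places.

-4.0000

∂f₁/∂a = -2·a·b - 6·a - b.
At (3, -2) this is -4.0000.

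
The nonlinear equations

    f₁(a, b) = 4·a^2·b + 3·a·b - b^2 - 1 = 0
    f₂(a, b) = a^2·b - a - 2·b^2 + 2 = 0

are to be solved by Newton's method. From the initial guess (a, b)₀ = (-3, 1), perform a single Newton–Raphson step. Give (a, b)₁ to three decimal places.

(-0.500, 2.100)

At (-3, 1): F = (25.000, 12.000).
Jacobian J = [[8·a·b + 3·b, 4·a^2 + 3·a - 2·b], [2·a·b - 1, a^2 - 4·b]].
At the point, J = [[-21.000, 25.000], [-7.000, 5.000]] (det J = 70.000).
Solving J·Δ = −F gives Δ = (2.500, 1.100).
Then the next iterate is (a, b)₁ = (-0.500, 2.100).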